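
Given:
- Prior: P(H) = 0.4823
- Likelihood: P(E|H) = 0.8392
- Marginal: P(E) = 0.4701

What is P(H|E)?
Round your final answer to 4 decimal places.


Using Bayes' theorem:

P(H|E) = P(E|H) × P(H) / P(E)
       = 0.8392 × 0.4823 / 0.4701
       = 0.40474616 / 0.4701
       = 0.8610

The evidence strengthens our belief in H.
Prior: 0.4823 → Posterior: 0.8610


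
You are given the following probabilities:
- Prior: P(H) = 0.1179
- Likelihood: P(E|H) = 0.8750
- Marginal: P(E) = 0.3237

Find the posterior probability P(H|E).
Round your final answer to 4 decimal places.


Using Bayes' theorem:

P(H|E) = P(E|H) × P(H) / P(E)
       = 0.8750 × 0.1179 / 0.3237
       = 0.10316250 / 0.3237
       = 0.3187

The evidence strengthens our belief in H.
Prior: 0.1179 → Posterior: 0.3187


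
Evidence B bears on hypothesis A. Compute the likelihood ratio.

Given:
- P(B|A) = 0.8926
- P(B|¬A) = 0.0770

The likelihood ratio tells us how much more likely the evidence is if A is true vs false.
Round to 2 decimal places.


Likelihood Ratio (LR) = P(B|A) / P(B|¬A)

LR = 0.8926 / 0.0770
   = 11.59

The evidence is 11.59 times more likely if A is true than if A is false.
LR > 1, so observing B raises the odds in favor of A.


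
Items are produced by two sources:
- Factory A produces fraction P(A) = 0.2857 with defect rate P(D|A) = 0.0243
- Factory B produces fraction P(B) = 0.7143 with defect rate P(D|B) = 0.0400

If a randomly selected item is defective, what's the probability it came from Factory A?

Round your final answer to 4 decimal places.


Let A = from Factory A, D = defective

Given:
- P(A) = 0.2857, P(B) = 0.7143
- P(D|A) = 0.0243, P(D|B) = 0.0400

Step 1: Find P(D)
P(D) = P(D|A)P(A) + P(D|B)P(B)
     = 0.0243 × 0.2857 + 0.0400 × 0.7143
     = 0.00694251 + 0.02857200
     = 0.03551451

Step 2: Apply Bayes' theorem
P(A|D) = P(D|A)P(A) / P(D)
       = 0.00694251 / 0.03551451
       = 0.1955


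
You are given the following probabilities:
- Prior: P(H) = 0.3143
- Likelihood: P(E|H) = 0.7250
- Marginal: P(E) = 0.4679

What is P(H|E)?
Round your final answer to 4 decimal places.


Using Bayes' theorem:

P(H|E) = P(E|H) × P(H) / P(E)
       = 0.7250 × 0.3143 / 0.4679
       = 0.22786750 / 0.4679
       = 0.4870

The evidence strengthens our belief in H.
Prior: 0.3143 → Posterior: 0.4870


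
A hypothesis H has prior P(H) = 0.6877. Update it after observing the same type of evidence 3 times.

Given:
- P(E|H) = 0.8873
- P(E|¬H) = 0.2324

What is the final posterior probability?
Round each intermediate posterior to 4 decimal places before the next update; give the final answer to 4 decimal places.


Sequential Bayesian updating:

Initial prior: P(H) = 0.6877

Update 1:
  P(E) = 0.8873 × 0.6877 + 0.2324 × 0.3123 = 0.61019621 + 0.07257852 = 0.68277473
  P(H|E) = 0.61019621 / 0.68277473 = 0.8937

Update 2:
  P(E) = 0.8873 × 0.8937 + 0.2324 × 0.1063 = 0.79298001 + 0.02470412 = 0.81768413
  P(H|E) = 0.79298001 / 0.81768413 = 0.9698

Update 3:
  P(E) = 0.8873 × 0.9698 + 0.2324 × 0.0302 = 0.86050354 + 0.00701848 = 0.86752202
  P(H|E) = 0.86050354 / 0.86752202 = 0.9919

Final posterior: 0.9919


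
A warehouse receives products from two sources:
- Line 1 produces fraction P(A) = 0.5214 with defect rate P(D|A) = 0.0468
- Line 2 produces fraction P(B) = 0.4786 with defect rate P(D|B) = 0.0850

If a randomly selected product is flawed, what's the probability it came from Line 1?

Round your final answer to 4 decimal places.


Let A = from Line 1, D = flawed

Given:
- P(A) = 0.5214, P(B) = 0.4786
- P(D|A) = 0.0468, P(D|B) = 0.0850

Step 1: Find P(D)
P(D) = P(D|A)P(A) + P(D|B)P(B)
     = 0.0468 × 0.5214 + 0.0850 × 0.4786
     = 0.02440152 + 0.04068100
     = 0.06508252

Step 2: Apply Bayes' theorem
P(A|D) = P(D|A)P(A) / P(D)
       = 0.02440152 / 0.06508252
       = 0.3749


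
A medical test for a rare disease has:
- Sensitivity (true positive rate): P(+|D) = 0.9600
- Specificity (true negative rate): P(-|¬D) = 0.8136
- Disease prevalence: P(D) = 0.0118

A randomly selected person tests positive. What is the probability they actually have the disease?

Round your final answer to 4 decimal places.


Let D = has disease, + = positive test

Given:
- P(D) = 0.0118 (prevalence)
- P(+|D) = 0.9600 (sensitivity)
- P(-|¬D) = 0.8136 (specificity)
- P(+|¬D) = 0.1864 (false positive rate = 1 - specificity)

Step 1: Find P(+)
P(+) = P(+|D)P(D) + P(+|¬D)P(¬D)
     = 0.9600 × 0.0118 + 0.1864 × 0.9882
     = 0.01132800 + 0.18420048
     = 0.19552848

Step 2: Apply Bayes' theorem for P(D|+)
P(D|+) = P(+|D)P(D) / P(+)
       = 0.01132800 / 0.19552848
       = 0.0579


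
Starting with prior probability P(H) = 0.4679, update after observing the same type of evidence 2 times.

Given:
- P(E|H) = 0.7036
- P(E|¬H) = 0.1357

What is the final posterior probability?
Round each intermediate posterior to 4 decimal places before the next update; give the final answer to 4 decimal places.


Sequential Bayesian updating:

Initial prior: P(H) = 0.4679

Update 1:
  P(E) = 0.7036 × 0.4679 + 0.1357 × 0.5321 = 0.32921444 + 0.07220597 = 0.40142041
  P(H|E) = 0.32921444 / 0.40142041 = 0.8201

Update 2:
  P(E) = 0.7036 × 0.8201 + 0.1357 × 0.1799 = 0.57702236 + 0.02441243 = 0.60143479
  P(H|E) = 0.57702236 / 0.60143479 = 0.9594

Final posterior: 0.9594


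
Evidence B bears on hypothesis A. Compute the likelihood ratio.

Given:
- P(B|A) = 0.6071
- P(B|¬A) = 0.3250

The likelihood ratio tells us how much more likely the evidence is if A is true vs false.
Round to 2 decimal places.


Likelihood Ratio (LR) = P(B|A) / P(B|¬A)

LR = 0.6071 / 0.3250
   = 1.87

The evidence is 1.87 times more likely if A is true than if A is false.
Because LR exceeds 1, B is evidence for A.


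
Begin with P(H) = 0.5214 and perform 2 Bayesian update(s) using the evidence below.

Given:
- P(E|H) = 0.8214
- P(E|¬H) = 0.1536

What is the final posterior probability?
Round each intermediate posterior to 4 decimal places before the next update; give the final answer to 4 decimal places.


Sequential Bayesian updating:

Initial prior: P(H) = 0.5214

Update 1:
  P(E) = 0.8214 × 0.5214 + 0.1536 × 0.4786 = 0.42827796 + 0.07351296 = 0.50179092
  P(H|E) = 0.42827796 / 0.50179092 = 0.8535

Update 2:
  P(E) = 0.8214 × 0.8535 + 0.1536 × 0.1465 = 0.70106490 + 0.02250240 = 0.72356730
  P(H|E) = 0.70106490 / 0.72356730 = 0.9689

Final posterior: 0.9689


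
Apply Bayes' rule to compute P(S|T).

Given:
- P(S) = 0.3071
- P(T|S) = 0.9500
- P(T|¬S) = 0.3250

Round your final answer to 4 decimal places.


Bayes' theorem: P(S|T) = P(T|S) × P(S) / P(T)

Step 1: Calculate P(T) using law of total probability
P(T) = P(T|S)P(S) + P(T|¬S)P(¬S)
     = 0.9500 × 0.3071 + 0.3250 × 0.6929
     = 0.29174500 + 0.22519250
     = 0.51693750

Step 2: Apply Bayes' theorem
P(S|T) = P(T|S) × P(S) / P(T)
       = 0.29174500 / 0.51693750
       = 0.5644


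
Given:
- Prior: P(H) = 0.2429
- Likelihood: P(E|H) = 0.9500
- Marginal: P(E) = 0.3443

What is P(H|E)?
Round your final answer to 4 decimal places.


Using Bayes' theorem:

P(H|E) = P(E|H) × P(H) / P(E)
       = 0.9500 × 0.2429 / 0.3443
       = 0.23075500 / 0.3443
       = 0.6702

The evidence strengthens our belief in H.
Prior: 0.2429 → Posterior: 0.6702


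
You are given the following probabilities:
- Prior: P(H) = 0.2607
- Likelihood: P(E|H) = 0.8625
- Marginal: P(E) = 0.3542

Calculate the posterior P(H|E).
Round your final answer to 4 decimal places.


Using Bayes' theorem:

P(H|E) = P(E|H) × P(H) / P(E)
       = 0.8625 × 0.2607 / 0.3542
       = 0.22485375 / 0.3542
       = 0.6348

The evidence strengthens our belief in H.
Prior: 0.2607 → Posterior: 0.6348


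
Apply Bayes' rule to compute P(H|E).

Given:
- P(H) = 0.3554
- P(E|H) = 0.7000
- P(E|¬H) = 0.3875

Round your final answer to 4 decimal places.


Bayes' theorem: P(H|E) = P(E|H) × P(H) / P(E)

Step 1: Calculate P(E) using law of total probability
P(E) = P(E|H)P(H) + P(E|¬H)P(¬H)
     = 0.7000 × 0.3554 + 0.3875 × 0.6446
     = 0.24878000 + 0.24978250
     = 0.49856250

Step 2: Apply Bayes' theorem
P(H|E) = P(E|H) × P(H) / P(E)
       = 0.24878000 / 0.49856250
       = 0.4990


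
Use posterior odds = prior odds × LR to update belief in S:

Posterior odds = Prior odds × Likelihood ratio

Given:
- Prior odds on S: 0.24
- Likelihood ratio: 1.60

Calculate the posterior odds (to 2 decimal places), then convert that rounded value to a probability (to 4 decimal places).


Step 1: Calculate posterior odds
Posterior odds = Prior odds × LR
               = 0.24 × 1.60
               = 0.38

Step 2: Convert to probability
P(S|E) = Posterior odds / (1 + Posterior odds)
       = 0.38 / (1 + 0.38)
       = 0.38 / 1.38
       = 0.2754

The evidence increased P(S) from 0.1935 to 0.2754.


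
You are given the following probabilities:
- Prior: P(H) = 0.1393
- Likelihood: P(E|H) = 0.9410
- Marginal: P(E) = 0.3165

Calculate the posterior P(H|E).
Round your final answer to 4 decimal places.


Using Bayes' theorem:

P(H|E) = P(E|H) × P(H) / P(E)
       = 0.9410 × 0.1393 / 0.3165
       = 0.13108130 / 0.3165
       = 0.4142

The evidence strengthens our belief in H.
Prior: 0.1393 → Posterior: 0.4142


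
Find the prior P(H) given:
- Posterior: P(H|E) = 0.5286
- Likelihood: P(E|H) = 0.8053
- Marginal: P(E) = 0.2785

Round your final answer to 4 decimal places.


From Bayes' theorem: P(H|E) = P(E|H) × P(H) / P(E)

Rearranging for P(H):
P(H) = P(H|E) × P(E) / P(E|H)
     = 0.5286 × 0.2785 / 0.8053
     = 0.14721510 / 0.8053
     = 0.1828


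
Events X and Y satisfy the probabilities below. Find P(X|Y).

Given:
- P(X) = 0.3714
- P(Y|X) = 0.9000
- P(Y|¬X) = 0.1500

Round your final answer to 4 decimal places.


Bayes' theorem: P(X|Y) = P(Y|X) × P(X) / P(Y)

Step 1: Calculate P(Y) using law of total probability
P(Y) = P(Y|X)P(X) + P(Y|¬X)P(¬X)
     = 0.9000 × 0.3714 + 0.1500 × 0.6286
     = 0.33426000 + 0.09429000
     = 0.42855000

Step 2: Apply Bayes' theorem
P(X|Y) = P(Y|X) × P(X) / P(Y)
       = 0.33426000 / 0.42855000
       = 0.7800


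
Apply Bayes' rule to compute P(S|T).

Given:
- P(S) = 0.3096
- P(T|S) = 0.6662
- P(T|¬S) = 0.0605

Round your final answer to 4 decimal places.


Bayes' theorem: P(S|T) = P(T|S) × P(S) / P(T)

Step 1: Calculate P(T) using law of total probability
P(T) = P(T|S)P(S) + P(T|¬S)P(¬S)
     = 0.6662 × 0.3096 + 0.0605 × 0.6904
     = 0.20625552 + 0.04176920
     = 0.24802472

Step 2: Apply Bayes' theorem
P(S|T) = P(T|S) × P(S) / P(T)
       = 0.20625552 / 0.24802472
       = 0.8316


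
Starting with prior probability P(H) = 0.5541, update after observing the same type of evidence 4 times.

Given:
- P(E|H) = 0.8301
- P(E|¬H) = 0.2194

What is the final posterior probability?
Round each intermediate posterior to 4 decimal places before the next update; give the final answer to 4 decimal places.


Sequential Bayesian updating:

Initial prior: P(H) = 0.5541

Update 1:
  P(E) = 0.8301 × 0.5541 + 0.2194 × 0.4459 = 0.45995841 + 0.09783046 = 0.55778887
  P(H|E) = 0.45995841 / 0.55778887 = 0.8246

Update 2:
  P(E) = 0.8301 × 0.8246 + 0.2194 × 0.1754 = 0.68450046 + 0.03848276 = 0.72298322
  P(H|E) = 0.68450046 / 0.72298322 = 0.9468

Update 3:
  P(E) = 0.8301 × 0.9468 + 0.2194 × 0.0532 = 0.78593868 + 0.01167208 = 0.79761076
  P(H|E) = 0.78593868 / 0.79761076 = 0.9854

Update 4:
  P(E) = 0.8301 × 0.9854 + 0.2194 × 0.0146 = 0.81798054 + 0.00320324 = 0.82118378
  P(H|E) = 0.81798054 / 0.82118378 = 0.9961

Final posterior: 0.9961


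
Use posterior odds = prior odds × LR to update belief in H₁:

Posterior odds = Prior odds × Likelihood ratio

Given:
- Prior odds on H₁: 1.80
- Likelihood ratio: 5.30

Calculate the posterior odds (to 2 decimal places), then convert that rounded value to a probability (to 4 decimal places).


Step 1: Calculate posterior odds
Posterior odds = Prior odds × LR
               = 1.80 × 5.30
               = 9.54

Step 2: Convert to probability
P(H₁|E) = Posterior odds / (1 + Posterior odds)
       = 9.54 / (1 + 9.54)
       = 9.54 / 10.54
       = 0.9051

The evidence increased P(H₁) from 0.6429 to 0.9051.


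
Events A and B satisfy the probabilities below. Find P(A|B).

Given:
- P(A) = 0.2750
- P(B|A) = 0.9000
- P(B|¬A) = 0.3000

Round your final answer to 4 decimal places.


Bayes' theorem: P(A|B) = P(B|A) × P(A) / P(B)

Step 1: Calculate P(B) using law of total probability
P(B) = P(B|A)P(A) + P(B|¬A)P(¬A)
     = 0.9000 × 0.2750 + 0.3000 × 0.7250
     = 0.24750000 + 0.21750000
     = 0.46500000

Step 2: Apply Bayes' theorem
P(A|B) = P(B|A) × P(A) / P(B)
       = 0.24750000 / 0.46500000
       = 0.5323


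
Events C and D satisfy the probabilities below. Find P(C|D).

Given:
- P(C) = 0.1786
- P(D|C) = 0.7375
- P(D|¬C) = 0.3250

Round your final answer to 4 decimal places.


Bayes' theorem: P(C|D) = P(D|C) × P(C) / P(D)

Step 1: Calculate P(D) using law of total probability
P(D) = P(D|C)P(C) + P(D|¬C)P(¬C)
     = 0.7375 × 0.1786 + 0.3250 × 0.8214
     = 0.13171750 + 0.26695500
     = 0.39867250

Step 2: Apply Bayes' theorem
P(C|D) = P(D|C) × P(C) / P(D)
       = 0.13171750 / 0.39867250
       = 0.3304


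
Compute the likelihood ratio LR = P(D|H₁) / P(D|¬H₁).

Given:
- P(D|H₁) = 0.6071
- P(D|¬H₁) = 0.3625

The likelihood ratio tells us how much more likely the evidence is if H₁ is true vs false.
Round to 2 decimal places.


Likelihood Ratio (LR) = P(D|H₁) / P(D|¬H₁)

LR = 0.6071 / 0.3625
   = 1.67

The evidence is 1.67 times more likely if H₁ is true than if H₁ is false.
LR > 1, so observing D raises the odds in favor of H₁.


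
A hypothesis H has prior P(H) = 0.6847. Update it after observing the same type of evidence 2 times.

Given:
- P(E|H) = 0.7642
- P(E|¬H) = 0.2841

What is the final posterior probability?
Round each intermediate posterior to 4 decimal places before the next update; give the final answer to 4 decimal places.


Sequential Bayesian updating:

Initial prior: P(H) = 0.6847

Update 1:
  P(E) = 0.7642 × 0.6847 + 0.2841 × 0.3153 = 0.52324774 + 0.08957673 = 0.61282447
  P(H|E) = 0.52324774 / 0.61282447 = 0.8538

Update 2:
  P(E) = 0.7642 × 0.8538 + 0.2841 × 0.1462 = 0.65247396 + 0.04153542 = 0.69400938
  P(H|E) = 0.65247396 / 0.69400938 = 0.9402

Final posterior: 0.9402


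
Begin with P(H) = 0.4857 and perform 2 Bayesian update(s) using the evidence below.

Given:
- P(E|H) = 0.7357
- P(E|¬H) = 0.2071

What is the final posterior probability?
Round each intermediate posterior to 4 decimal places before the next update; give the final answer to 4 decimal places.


Sequential Bayesian updating:

Initial prior: P(H) = 0.4857

Update 1:
  P(E) = 0.7357 × 0.4857 + 0.2071 × 0.5143 = 0.35732949 + 0.10651153 = 0.46384102
  P(H|E) = 0.35732949 / 0.46384102 = 0.7704

Update 2:
  P(E) = 0.7357 × 0.7704 + 0.2071 × 0.2296 = 0.56678328 + 0.04755016 = 0.61433344
  P(H|E) = 0.56678328 / 0.61433344 = 0.9226

Final posterior: 0.9226


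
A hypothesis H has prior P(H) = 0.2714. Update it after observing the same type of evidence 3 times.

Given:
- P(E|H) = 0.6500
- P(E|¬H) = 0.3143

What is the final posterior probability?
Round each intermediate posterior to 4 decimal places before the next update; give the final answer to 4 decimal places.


Sequential Bayesian updating:

Initial prior: P(H) = 0.2714

Update 1:
  P(E) = 0.6500 × 0.2714 + 0.3143 × 0.7286 = 0.17641000 + 0.22899898 = 0.40540898
  P(H|E) = 0.17641000 / 0.40540898 = 0.4351

Update 2:
  P(E) = 0.6500 × 0.4351 + 0.3143 × 0.5649 = 0.28281500 + 0.17754807 = 0.46036307
  P(H|E) = 0.28281500 / 0.46036307 = 0.6143

Update 3:
  P(E) = 0.6500 × 0.6143 + 0.3143 × 0.3857 = 0.39929500 + 0.12122551 = 0.52052051
  P(H|E) = 0.39929500 / 0.52052051 = 0.7671

Final posterior: 0.7671


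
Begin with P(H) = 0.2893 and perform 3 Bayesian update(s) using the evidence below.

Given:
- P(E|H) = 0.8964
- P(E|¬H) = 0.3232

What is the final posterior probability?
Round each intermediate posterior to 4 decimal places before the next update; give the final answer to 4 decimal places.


Sequential Bayesian updating:

Initial prior: P(H) = 0.2893

Update 1:
  P(E) = 0.8964 × 0.2893 + 0.3232 × 0.7107 = 0.25932852 + 0.22969824 = 0.48902676
  P(H|E) = 0.25932852 / 0.48902676 = 0.5303

Update 2:
  P(E) = 0.8964 × 0.5303 + 0.3232 × 0.4697 = 0.47536092 + 0.15180704 = 0.62716796
  P(H|E) = 0.47536092 / 0.62716796 = 0.7579

Update 3:
  P(E) = 0.8964 × 0.7579 + 0.3232 × 0.2421 = 0.67938156 + 0.07824672 = 0.75762828
  P(H|E) = 0.67938156 / 0.75762828 = 0.8967

Final posterior: 0.8967


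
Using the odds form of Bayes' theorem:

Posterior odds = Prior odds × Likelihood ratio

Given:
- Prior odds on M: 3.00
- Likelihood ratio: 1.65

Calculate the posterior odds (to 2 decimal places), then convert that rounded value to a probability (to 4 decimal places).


Step 1: Calculate posterior odds
Posterior odds = Prior odds × LR
               = 3.00 × 1.65
               = 4.95

Step 2: Convert to probability
P(M|E) = Posterior odds / (1 + Posterior odds)
       = 4.95 / (1 + 4.95)
       = 4.95 / 5.95
       = 0.8319

The evidence increased P(M) from 0.7500 to 0.8319.


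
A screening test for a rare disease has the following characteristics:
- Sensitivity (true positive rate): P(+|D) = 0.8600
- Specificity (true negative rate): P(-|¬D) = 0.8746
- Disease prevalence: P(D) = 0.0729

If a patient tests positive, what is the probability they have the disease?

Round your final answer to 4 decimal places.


Let D = has disease, + = positive test

Given:
- P(D) = 0.0729 (prevalence)
- P(+|D) = 0.8600 (sensitivity)
- P(-|¬D) = 0.8746 (specificity)
- P(+|¬D) = 0.1254 (false positive rate = 1 - specificity)

Step 1: Find P(+)
P(+) = P(+|D)P(D) + P(+|¬D)P(¬D)
     = 0.8600 × 0.0729 + 0.1254 × 0.9271
     = 0.06269400 + 0.11625834
     = 0.17895234

Step 2: Apply Bayes' theorem for P(D|+)
P(D|+) = P(+|D)P(D) / P(+)
       = 0.06269400 / 0.17895234
       = 0.3503


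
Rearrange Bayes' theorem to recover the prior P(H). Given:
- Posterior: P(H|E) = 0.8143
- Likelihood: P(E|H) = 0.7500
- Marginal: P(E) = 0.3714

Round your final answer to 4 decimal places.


From Bayes' theorem: P(H|E) = P(E|H) × P(H) / P(E)

Rearranging for P(H):
P(H) = P(H|E) × P(E) / P(E|H)
     = 0.8143 × 0.3714 / 0.7500
     = 0.30243102 / 0.7500
     = 0.4032


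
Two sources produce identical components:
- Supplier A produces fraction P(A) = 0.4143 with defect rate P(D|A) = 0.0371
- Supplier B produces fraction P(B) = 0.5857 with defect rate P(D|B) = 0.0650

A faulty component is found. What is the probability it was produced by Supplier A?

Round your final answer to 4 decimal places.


Let A = from Supplier A, D = faulty

Given:
- P(A) = 0.4143, P(B) = 0.5857
- P(D|A) = 0.0371, P(D|B) = 0.0650

Step 1: Find P(D)
P(D) = P(D|A)P(A) + P(D|B)P(B)
     = 0.0371 × 0.4143 + 0.0650 × 0.5857
     = 0.01537053 + 0.03807050
     = 0.05344103

Step 2: Apply Bayes' theorem
P(A|D) = P(D|A)P(A) / P(D)
       = 0.01537053 / 0.05344103
       = 0.2876


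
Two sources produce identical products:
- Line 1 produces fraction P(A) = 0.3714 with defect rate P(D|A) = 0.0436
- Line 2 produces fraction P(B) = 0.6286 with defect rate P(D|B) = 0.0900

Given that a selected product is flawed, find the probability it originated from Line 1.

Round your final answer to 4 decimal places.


Let A = from Line 1, D = flawed

Given:
- P(A) = 0.3714, P(B) = 0.6286
- P(D|A) = 0.0436, P(D|B) = 0.0900

Step 1: Find P(D)
P(D) = P(D|A)P(A) + P(D|B)P(B)
     = 0.0436 × 0.3714 + 0.0900 × 0.6286
     = 0.01619304 + 0.05657400
     = 0.07276704

Step 2: Apply Bayes' theorem
P(A|D) = P(D|A)P(A) / P(D)
       = 0.01619304 / 0.07276704
       = 0.2225


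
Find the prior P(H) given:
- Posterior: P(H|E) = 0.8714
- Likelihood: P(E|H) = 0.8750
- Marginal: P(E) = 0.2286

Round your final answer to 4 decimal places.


From Bayes' theorem: P(H|E) = P(E|H) × P(H) / P(E)

Rearranging for P(H):
P(H) = P(H|E) × P(E) / P(E|H)
     = 0.8714 × 0.2286 / 0.8750
     = 0.19920204 / 0.8750
     = 0.2277


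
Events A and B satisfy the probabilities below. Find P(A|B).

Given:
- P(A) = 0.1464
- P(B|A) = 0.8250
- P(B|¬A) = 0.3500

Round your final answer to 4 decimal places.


Bayes' theorem: P(A|B) = P(B|A) × P(A) / P(B)

Step 1: Calculate P(B) using law of total probability
P(B) = P(B|A)P(A) + P(B|¬A)P(¬A)
     = 0.8250 × 0.1464 + 0.3500 × 0.8536
     = 0.12078000 + 0.29876000
     = 0.41954000

Step 2: Apply Bayes' theorem
P(A|B) = P(B|A) × P(A) / P(B)
       = 0.12078000 / 0.41954000
       = 0.2879


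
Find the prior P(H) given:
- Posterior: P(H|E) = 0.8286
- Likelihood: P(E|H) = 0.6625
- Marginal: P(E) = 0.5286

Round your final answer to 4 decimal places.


From Bayes' theorem: P(H|E) = P(E|H) × P(H) / P(E)

Rearranging for P(H):
P(H) = P(H|E) × P(E) / P(E|H)
     = 0.8286 × 0.5286 / 0.6625
     = 0.43799796 / 0.6625
     = 0.6611


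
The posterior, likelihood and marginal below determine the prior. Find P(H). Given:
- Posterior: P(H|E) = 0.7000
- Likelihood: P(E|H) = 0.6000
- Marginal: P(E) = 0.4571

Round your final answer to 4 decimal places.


From Bayes' theorem: P(H|E) = P(E|H) × P(H) / P(E)

Rearranging for P(H):
P(H) = P(H|E) × P(E) / P(E|H)
     = 0.7000 × 0.4571 / 0.6000
     = 0.31997000 / 0.6000
     = 0.5333


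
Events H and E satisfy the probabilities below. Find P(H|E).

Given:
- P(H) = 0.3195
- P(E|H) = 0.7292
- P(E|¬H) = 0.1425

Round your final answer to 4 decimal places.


Bayes' theorem: P(H|E) = P(E|H) × P(H) / P(E)

Step 1: Calculate P(E) using law of total probability
P(E) = P(E|H)P(H) + P(E|¬H)P(¬H)
     = 0.7292 × 0.3195 + 0.1425 × 0.6805
     = 0.23297940 + 0.09697125
     = 0.32995065

Step 2: Apply Bayes' theorem
P(H|E) = P(E|H) × P(H) / P(E)
       = 0.23297940 / 0.32995065
       = 0.7061


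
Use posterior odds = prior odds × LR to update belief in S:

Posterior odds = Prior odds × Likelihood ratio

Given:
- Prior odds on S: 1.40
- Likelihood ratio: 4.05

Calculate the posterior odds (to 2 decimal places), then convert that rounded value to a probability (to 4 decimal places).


Step 1: Calculate posterior odds
Posterior odds = Prior odds × LR
               = 1.40 × 4.05
               = 5.67

Step 2: Convert to probability
P(S|E) = Posterior odds / (1 + Posterior odds)
       = 5.67 / (1 + 5.67)
       = 5.67 / 6.67
       = 0.8501

The evidence increased P(S) from 0.5833 to 0.8501.


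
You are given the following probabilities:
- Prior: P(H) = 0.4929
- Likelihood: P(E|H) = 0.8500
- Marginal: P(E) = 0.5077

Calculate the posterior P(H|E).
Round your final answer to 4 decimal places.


Using Bayes' theorem:

P(H|E) = P(E|H) × P(H) / P(E)
       = 0.8500 × 0.4929 / 0.5077
       = 0.41896500 / 0.5077
       = 0.8252

The evidence strengthens our belief in H.
Prior: 0.4929 → Posterior: 0.8252


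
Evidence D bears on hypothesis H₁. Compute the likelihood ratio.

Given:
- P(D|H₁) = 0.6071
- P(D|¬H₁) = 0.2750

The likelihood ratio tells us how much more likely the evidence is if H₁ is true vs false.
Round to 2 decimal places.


Likelihood Ratio (LR) = P(D|H₁) / P(D|¬H₁)

LR = 0.6071 / 0.2750
   = 2.21

The evidence is 2.21 times more likely if H₁ is true than if H₁ is false.
Since LR > 1, the evidence supports H₁ over ¬H₁.


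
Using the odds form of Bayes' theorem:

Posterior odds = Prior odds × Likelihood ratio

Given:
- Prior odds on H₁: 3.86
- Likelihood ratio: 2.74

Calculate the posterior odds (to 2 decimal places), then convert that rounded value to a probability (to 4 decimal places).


Step 1: Calculate posterior odds
Posterior odds = Prior odds × LR
               = 3.86 × 2.74
               = 10.58

Step 2: Convert to probability
P(H₁|E) = Posterior odds / (1 + Posterior odds)
       = 10.58 / (1 + 10.58)
       = 10.58 / 11.58
       = 0.9136

The evidence increased P(H₁) from 0.7942 to 0.9136.


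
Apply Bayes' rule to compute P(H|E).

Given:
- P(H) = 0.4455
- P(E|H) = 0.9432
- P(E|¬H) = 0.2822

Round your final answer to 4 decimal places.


Bayes' theorem: P(H|E) = P(E|H) × P(H) / P(E)

Step 1: Calculate P(E) using law of total probability
P(E) = P(E|H)P(H) + P(E|¬H)P(¬H)
     = 0.9432 × 0.4455 + 0.2822 × 0.5545
     = 0.42019560 + 0.15647990
     = 0.57667550

Step 2: Apply Bayes' theorem
P(H|E) = P(E|H) × P(H) / P(E)
       = 0.42019560 / 0.57667550
       = 0.7287


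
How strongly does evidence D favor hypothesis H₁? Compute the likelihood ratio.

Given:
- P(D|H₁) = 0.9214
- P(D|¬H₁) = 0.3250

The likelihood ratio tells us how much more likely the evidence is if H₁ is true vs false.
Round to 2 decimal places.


Likelihood Ratio (LR) = P(D|H₁) / P(D|¬H₁)

LR = 0.9214 / 0.3250
   = 2.84

The evidence is 2.84 times more likely if H₁ is true than if H₁ is false.
Since LR > 1, the evidence supports H₁ over ¬H₁.


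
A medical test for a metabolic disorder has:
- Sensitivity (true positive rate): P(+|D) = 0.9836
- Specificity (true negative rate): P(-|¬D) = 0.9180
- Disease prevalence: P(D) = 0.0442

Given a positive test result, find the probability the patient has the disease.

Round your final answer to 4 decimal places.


Let D = has disease, + = positive test

Given:
- P(D) = 0.0442 (prevalence)
- P(+|D) = 0.9836 (sensitivity)
- P(-|¬D) = 0.9180 (specificity)
- P(+|¬D) = 0.0820 (false positive rate = 1 - specificity)

Step 1: Find P(+)
P(+) = P(+|D)P(D) + P(+|¬D)P(¬D)
     = 0.9836 × 0.0442 + 0.0820 × 0.9558
     = 0.04347512 + 0.07837560
     = 0.12185072

Step 2: Apply Bayes' theorem for P(D|+)
P(D|+) = P(+|D)P(D) / P(+)
       = 0.04347512 / 0.12185072
       = 0.3568


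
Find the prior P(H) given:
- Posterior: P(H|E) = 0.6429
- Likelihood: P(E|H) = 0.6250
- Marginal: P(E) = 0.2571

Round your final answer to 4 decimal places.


From Bayes' theorem: P(H|E) = P(E|H) × P(H) / P(E)

Rearranging for P(H):
P(H) = P(H|E) × P(E) / P(E|H)
     = 0.6429 × 0.2571 / 0.6250
     = 0.16528959 / 0.6250
     = 0.2645


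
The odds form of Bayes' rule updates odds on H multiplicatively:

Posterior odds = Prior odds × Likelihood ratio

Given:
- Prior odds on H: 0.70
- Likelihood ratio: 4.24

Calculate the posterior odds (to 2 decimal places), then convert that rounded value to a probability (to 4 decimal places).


Step 1: Calculate posterior odds
Posterior odds = Prior odds × LR
               = 0.70 × 4.24
               = 2.97

Step 2: Convert to probability
P(H|E) = Posterior odds / (1 + Posterior odds)
       = 2.97 / (1 + 2.97)
       = 2.97 / 3.97
       = 0.7481

The evidence increased P(H) from 0.4118 to 0.7481.


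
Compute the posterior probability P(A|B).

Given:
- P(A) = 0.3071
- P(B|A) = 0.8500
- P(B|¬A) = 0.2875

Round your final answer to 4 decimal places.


Bayes' theorem: P(A|B) = P(B|A) × P(A) / P(B)

Step 1: Calculate P(B) using law of total probability
P(B) = P(B|A)P(A) + P(B|¬A)P(¬A)
     = 0.8500 × 0.3071 + 0.2875 × 0.6929
     = 0.26103500 + 0.19920875
     = 0.46024375

Step 2: Apply Bayes' theorem
P(A|B) = P(B|A) × P(A) / P(B)
       = 0.26103500 / 0.46024375
       = 0.5672


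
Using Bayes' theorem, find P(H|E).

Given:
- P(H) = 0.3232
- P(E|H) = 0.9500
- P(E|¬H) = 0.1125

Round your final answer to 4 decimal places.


Bayes' theorem: P(H|E) = P(E|H) × P(H) / P(E)

Step 1: Calculate P(E) using law of total probability
P(E) = P(E|H)P(H) + P(E|¬H)P(¬H)
     = 0.9500 × 0.3232 + 0.1125 × 0.6768
     = 0.30704000 + 0.07614000
     = 0.38318000

Step 2: Apply Bayes' theorem
P(H|E) = P(E|H) × P(H) / P(E)
       = 0.30704000 / 0.38318000
       = 0.8013


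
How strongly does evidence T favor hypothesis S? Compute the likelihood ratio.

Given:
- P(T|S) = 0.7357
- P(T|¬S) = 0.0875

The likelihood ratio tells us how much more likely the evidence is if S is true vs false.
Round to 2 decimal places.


Likelihood Ratio (LR) = P(T|S) / P(T|¬S)

LR = 0.7357 / 0.0875
   = 8.41

The evidence is 8.41 times more likely if S is true than if S is false.
LR > 1, so observing T raises the odds in favor of S.


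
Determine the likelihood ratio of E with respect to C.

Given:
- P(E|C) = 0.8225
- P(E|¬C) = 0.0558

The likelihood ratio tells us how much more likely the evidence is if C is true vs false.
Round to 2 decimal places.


Likelihood Ratio (LR) = P(E|C) / P(E|¬C)

LR = 0.8225 / 0.0558
   = 14.74

The evidence is 14.74 times more likely if C is true than if C is false.
Since LR > 1, the evidence supports C over ¬C.


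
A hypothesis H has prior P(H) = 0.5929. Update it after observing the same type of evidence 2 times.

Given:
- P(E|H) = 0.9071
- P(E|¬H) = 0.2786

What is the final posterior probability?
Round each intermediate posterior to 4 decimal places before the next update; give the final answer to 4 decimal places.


Sequential Bayesian updating:

Initial prior: P(H) = 0.5929

Update 1:
  P(E) = 0.9071 × 0.5929 + 0.2786 × 0.4071 = 0.53781959 + 0.11341806 = 0.65123765
  P(H|E) = 0.53781959 / 0.65123765 = 0.8258

Update 2:
  P(E) = 0.9071 × 0.8258 + 0.2786 × 0.1742 = 0.74908318 + 0.04853212 = 0.79761530
  P(H|E) = 0.74908318 / 0.79761530 = 0.9392

Final posterior: 0.9392


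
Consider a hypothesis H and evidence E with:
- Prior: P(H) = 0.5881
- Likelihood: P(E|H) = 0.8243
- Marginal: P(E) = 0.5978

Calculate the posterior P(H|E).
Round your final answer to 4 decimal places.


Using Bayes' theorem:

P(H|E) = P(E|H) × P(H) / P(E)
       = 0.8243 × 0.5881 / 0.5978
       = 0.48477083 / 0.5978
       = 0.8109

The evidence strengthens our belief in H.
Prior: 0.5881 → Posterior: 0.8109


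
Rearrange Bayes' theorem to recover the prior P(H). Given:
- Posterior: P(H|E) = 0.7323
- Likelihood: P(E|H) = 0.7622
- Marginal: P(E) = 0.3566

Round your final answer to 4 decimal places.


From Bayes' theorem: P(H|E) = P(E|H) × P(H) / P(E)

Rearranging for P(H):
P(H) = P(H|E) × P(E) / P(E|H)
     = 0.7323 × 0.3566 / 0.7622
     = 0.26113818 / 0.7622
     = 0.3426


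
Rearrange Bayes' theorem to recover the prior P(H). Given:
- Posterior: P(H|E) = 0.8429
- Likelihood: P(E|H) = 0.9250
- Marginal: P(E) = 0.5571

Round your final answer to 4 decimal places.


From Bayes' theorem: P(H|E) = P(E|H) × P(H) / P(E)

Rearranging for P(H):
P(H) = P(H|E) × P(E) / P(E|H)
     = 0.8429 × 0.5571 / 0.9250
     = 0.46957959 / 0.9250
     = 0.5077


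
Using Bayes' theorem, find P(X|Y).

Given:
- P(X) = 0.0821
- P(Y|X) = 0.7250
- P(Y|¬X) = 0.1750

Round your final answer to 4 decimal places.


Bayes' theorem: P(X|Y) = P(Y|X) × P(X) / P(Y)

Step 1: Calculate P(Y) using law of total probability
P(Y) = P(Y|X)P(X) + P(Y|¬X)P(¬X)
     = 0.7250 × 0.0821 + 0.1750 × 0.9179
     = 0.05952250 + 0.16063250
     = 0.22015500

Step 2: Apply Bayes' theorem
P(X|Y) = P(Y|X) × P(X) / P(Y)
       = 0.05952250 / 0.22015500
       = 0.2704


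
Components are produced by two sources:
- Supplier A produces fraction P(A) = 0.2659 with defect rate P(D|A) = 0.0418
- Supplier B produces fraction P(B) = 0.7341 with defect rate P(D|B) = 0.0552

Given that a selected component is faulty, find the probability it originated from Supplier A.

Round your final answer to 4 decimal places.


Let A = from Supplier A, D = faulty

Given:
- P(A) = 0.2659, P(B) = 0.7341
- P(D|A) = 0.0418, P(D|B) = 0.0552

Step 1: Find P(D)
P(D) = P(D|A)P(A) + P(D|B)P(B)
     = 0.0418 × 0.2659 + 0.0552 × 0.7341
     = 0.01111462 + 0.04052232
     = 0.05163694

Step 2: Apply Bayes' theorem
P(A|D) = P(D|A)P(A) / P(D)
       = 0.01111462 / 0.05163694
       = 0.2152


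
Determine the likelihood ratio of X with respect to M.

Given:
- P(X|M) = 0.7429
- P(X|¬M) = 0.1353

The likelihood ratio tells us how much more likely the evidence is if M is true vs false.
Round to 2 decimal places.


Likelihood Ratio (LR) = P(X|M) / P(X|¬M)

LR = 0.7429 / 0.1353
   = 5.49

The evidence is 5.49 times more likely if M is true than if M is false.
Because LR exceeds 1, X is evidence for M.


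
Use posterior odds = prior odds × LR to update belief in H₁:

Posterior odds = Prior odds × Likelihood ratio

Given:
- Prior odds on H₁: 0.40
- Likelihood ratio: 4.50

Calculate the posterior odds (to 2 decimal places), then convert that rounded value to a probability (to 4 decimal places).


Step 1: Calculate posterior odds
Posterior odds = Prior odds × LR
               = 0.40 × 4.50
               = 1.80

Step 2: Convert to probability
P(H₁|E) = Posterior odds / (1 + Posterior odds)
       = 1.80 / (1 + 1.80)
       = 1.80 / 2.80
       = 0.6429

The evidence increased P(H₁) from 0.2857 to 0.6429.


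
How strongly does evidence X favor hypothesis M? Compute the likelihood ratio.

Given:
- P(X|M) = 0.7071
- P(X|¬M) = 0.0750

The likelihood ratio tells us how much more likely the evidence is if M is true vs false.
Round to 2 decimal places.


Likelihood Ratio (LR) = P(X|M) / P(X|¬M)

LR = 0.7071 / 0.0750
   = 9.43

The evidence is 9.43 times more likely if M is true than if M is false.
Since LR > 1, the evidence supports M over ¬M.


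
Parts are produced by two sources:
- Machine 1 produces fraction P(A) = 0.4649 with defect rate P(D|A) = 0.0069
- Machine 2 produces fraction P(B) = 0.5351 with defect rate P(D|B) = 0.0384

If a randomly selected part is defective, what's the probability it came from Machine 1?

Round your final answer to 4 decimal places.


Let A = from Machine 1, D = defective

Given:
- P(A) = 0.4649, P(B) = 0.5351
- P(D|A) = 0.0069, P(D|B) = 0.0384

Step 1: Find P(D)
P(D) = P(D|A)P(A) + P(D|B)P(B)
     = 0.0069 × 0.4649 + 0.0384 × 0.5351
     = 0.00320781 + 0.02054784
     = 0.02375565

Step 2: Apply Bayes' theorem
P(A|D) = P(D|A)P(A) / P(D)
       = 0.00320781 / 0.02375565
       = 0.1350


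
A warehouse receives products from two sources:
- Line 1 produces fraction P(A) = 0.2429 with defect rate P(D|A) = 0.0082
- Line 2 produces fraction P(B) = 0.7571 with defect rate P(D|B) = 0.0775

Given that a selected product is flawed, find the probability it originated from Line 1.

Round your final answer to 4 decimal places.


Let A = from Line 1, D = flawed

Given:
- P(A) = 0.2429, P(B) = 0.7571
- P(D|A) = 0.0082, P(D|B) = 0.0775

Step 1: Find P(D)
P(D) = P(D|A)P(A) + P(D|B)P(B)
     = 0.0082 × 0.2429 + 0.0775 × 0.7571
     = 0.00199178 + 0.05867525
     = 0.06066703

Step 2: Apply Bayes' theorem
P(A|D) = P(D|A)P(A) / P(D)
       = 0.00199178 / 0.06066703
       = 0.0328


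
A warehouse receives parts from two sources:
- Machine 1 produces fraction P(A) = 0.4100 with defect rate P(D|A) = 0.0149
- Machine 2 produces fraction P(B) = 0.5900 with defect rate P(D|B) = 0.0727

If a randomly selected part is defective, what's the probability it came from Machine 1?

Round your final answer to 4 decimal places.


Let A = from Machine 1, D = defective

Given:
- P(A) = 0.4100, P(B) = 0.5900
- P(D|A) = 0.0149, P(D|B) = 0.0727

Step 1: Find P(D)
P(D) = P(D|A)P(A) + P(D|B)P(B)
     = 0.0149 × 0.4100 + 0.0727 × 0.5900
     = 0.00610900 + 0.04289300
     = 0.04900200

Step 2: Apply Bayes' theorem
P(A|D) = P(D|A)P(A) / P(D)
       = 0.00610900 / 0.04900200
       = 0.1247


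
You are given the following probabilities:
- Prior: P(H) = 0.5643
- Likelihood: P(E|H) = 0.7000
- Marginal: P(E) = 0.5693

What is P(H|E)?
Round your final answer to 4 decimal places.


Using Bayes' theorem:

P(H|E) = P(E|H) × P(H) / P(E)
       = 0.7000 × 0.5643 / 0.5693
       = 0.39501000 / 0.5693
       = 0.6939

The evidence strengthens our belief in H.
Prior: 0.5643 → Posterior: 0.6939


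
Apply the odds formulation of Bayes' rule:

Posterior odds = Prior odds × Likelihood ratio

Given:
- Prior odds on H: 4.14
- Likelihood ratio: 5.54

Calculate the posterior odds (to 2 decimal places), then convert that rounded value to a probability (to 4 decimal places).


Step 1: Calculate posterior odds
Posterior odds = Prior odds × LR
               = 4.14 × 5.54
               = 22.94

Step 2: Convert to probability
P(H|E) = Posterior odds / (1 + Posterior odds)
       = 22.94 / (1 + 22.94)
       = 22.94 / 23.94
       = 0.9582

The evidence increased P(H) from 0.8054 to 0.9582.


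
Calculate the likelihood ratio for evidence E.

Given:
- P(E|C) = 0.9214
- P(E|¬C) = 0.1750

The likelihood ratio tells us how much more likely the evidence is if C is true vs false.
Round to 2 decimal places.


Likelihood Ratio (LR) = P(E|C) / P(E|¬C)

LR = 0.9214 / 0.1750
   = 5.27

The evidence is 5.27 times more likely if C is true than if C is false.
LR > 1, so observing E raises the odds in favor of C.


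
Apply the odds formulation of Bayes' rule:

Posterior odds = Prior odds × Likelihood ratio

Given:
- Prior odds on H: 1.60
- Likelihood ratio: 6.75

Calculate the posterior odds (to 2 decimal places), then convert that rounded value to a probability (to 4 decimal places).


Step 1: Calculate posterior odds
Posterior odds = Prior odds × LR
               = 1.60 × 6.75
               = 10.80

Step 2: Convert to probability
P(H|E) = Posterior odds / (1 + Posterior odds)
       = 10.80 / (1 + 10.80)
       = 10.80 / 11.80
       = 0.9153

The evidence increased P(H) from 0.6154 to 0.9153.


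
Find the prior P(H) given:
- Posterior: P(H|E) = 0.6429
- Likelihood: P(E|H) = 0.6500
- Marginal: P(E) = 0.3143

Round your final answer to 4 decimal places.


From Bayes' theorem: P(H|E) = P(E|H) × P(H) / P(E)

Rearranging for P(H):
P(H) = P(H|E) × P(E) / P(E|H)
     = 0.6429 × 0.3143 / 0.6500
     = 0.20206347 / 0.6500
     = 0.3109


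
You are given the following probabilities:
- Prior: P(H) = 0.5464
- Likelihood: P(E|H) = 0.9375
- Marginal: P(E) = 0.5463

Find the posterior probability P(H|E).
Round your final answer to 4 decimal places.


Using Bayes' theorem:

P(H|E) = P(E|H) × P(H) / P(E)
       = 0.9375 × 0.5464 / 0.5463
       = 0.51225000 / 0.5463
       = 0.9377

The evidence strengthens our belief in H.
Prior: 0.5464 → Posterior: 0.9377


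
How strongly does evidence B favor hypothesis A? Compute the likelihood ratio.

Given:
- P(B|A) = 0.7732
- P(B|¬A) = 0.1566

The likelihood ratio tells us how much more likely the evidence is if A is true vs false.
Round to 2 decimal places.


Likelihood Ratio (LR) = P(B|A) / P(B|¬A)

LR = 0.7732 / 0.1566
   = 4.94

The evidence is 4.94 times more likely if A is true than if A is false.
Because LR exceeds 1, B is evidence for A.


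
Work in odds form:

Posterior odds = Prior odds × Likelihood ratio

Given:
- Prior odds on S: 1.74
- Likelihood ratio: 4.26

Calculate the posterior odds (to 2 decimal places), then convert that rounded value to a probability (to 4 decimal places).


Step 1: Calculate posterior odds
Posterior odds = Prior odds × LR
               = 1.74 × 4.26
               = 7.41

Step 2: Convert to probability
P(S|E) = Posterior odds / (1 + Posterior odds)
       = 7.41 / (1 + 7.41)
       = 7.41 / 8.41
       = 0.8811

The evidence increased P(S) from 0.6350 to 0.8811.


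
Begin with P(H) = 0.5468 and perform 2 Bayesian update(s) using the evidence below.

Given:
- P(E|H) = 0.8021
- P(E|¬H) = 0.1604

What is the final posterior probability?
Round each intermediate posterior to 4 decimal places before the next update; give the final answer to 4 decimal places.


Sequential Bayesian updating:

Initial prior: P(H) = 0.5468

Update 1:
  P(E) = 0.8021 × 0.5468 + 0.1604 × 0.4532 = 0.43858828 + 0.07269328 = 0.51128156
  P(H|E) = 0.43858828 / 0.51128156 = 0.8578

Update 2:
  P(E) = 0.8021 × 0.8578 + 0.1604 × 0.1422 = 0.68804138 + 0.02280888 = 0.71085026
  P(H|E) = 0.68804138 / 0.71085026 = 0.9679

Final posterior: 0.9679


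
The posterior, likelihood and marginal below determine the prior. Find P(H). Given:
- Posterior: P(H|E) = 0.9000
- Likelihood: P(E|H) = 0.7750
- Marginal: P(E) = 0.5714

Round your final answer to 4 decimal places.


From Bayes' theorem: P(H|E) = P(E|H) × P(H) / P(E)

Rearranging for P(H):
P(H) = P(H|E) × P(E) / P(E|H)
     = 0.9000 × 0.5714 / 0.7750
     = 0.51426000 / 0.7750
     = 0.6636
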